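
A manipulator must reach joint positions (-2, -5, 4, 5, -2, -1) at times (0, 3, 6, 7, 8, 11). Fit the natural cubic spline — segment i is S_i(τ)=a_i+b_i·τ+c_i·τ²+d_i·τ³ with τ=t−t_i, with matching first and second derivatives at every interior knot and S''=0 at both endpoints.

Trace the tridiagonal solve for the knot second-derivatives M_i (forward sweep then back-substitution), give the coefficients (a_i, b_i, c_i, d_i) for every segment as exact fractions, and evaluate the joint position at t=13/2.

Δ: Δ0=-1, Δ1=3, Δ2=1, Δ3=-7, Δ4=1/3
row 1: diag=12, rhs=24; c'=1/4, d'=2
row 2: denom=8−3·1/4=29/4; d'=(-12−3·2)/(29/4)=-72/29
row 3: denom=4−1·4/29=112/29; d'=(-48−1·-72/29)/(112/29)=-165/14
row 4: denom=8−1·29/112=867/112; d'=(44−1·-165/14)/(867/112)=6248/867
back: M4=6248/867
back: M3=-165/14−29/112·6248/867=-11836/867
back: M2=-72/29−4/29·-11836/867=-520/867
back: M1=2−1/4·-520/867=1864/867
M: M0=0, M1=1864/867, M2=-520/867, M3=-11836/867, M4=6248/867, M5=0
seg 0: a=-2, c=M0/2=0, d=(M1−M0)/(6·3)=932/7803, b=Δ0−h0·(2M0+M1)/6=-1799/867
seg 1: a=-5, c=M1/2=932/867, d=(M2−M1)/(6·3)=-1192/7803, b=Δ1−h1·(2M1+M2)/6=997/867
seg 2: a=4, c=M2/2=-260/867, d=(M3−M2)/(6·1)=-1886/867, b=Δ2−h2·(2M2+M3)/6=3013/867
seg 3: a=5, c=M3/2=-5918/867, d=(M4−M3)/(6·1)=3014/867, b=Δ3−h3·(2M3+M4)/6=-1055/289
seg 4: a=-2, c=M4/2=3124/867, d=(M5−M4)/(6·3)=-3124/7803, b=Δ4−h4·(2M4+M5)/6=-5959/867
t_q=13/2 → seg 2, τ=1/2; S=4+3013/867·τ+-260/867·τ²+-1886/867·τ³=18695/3468

  seg 0: a=-2 b=-1799/867 c=0 d=932/7803
  seg 1: a=-5 b=997/867 c=932/867 d=-1192/7803
  seg 2: a=4 b=3013/867 c=-260/867 d=-1886/867
  seg 3: a=5 b=-1055/289 c=-5918/867 d=3014/867
  seg 4: a=-2 b=-5959/867 c=3124/867 d=-3124/7803
S(13/2) = 18695/3468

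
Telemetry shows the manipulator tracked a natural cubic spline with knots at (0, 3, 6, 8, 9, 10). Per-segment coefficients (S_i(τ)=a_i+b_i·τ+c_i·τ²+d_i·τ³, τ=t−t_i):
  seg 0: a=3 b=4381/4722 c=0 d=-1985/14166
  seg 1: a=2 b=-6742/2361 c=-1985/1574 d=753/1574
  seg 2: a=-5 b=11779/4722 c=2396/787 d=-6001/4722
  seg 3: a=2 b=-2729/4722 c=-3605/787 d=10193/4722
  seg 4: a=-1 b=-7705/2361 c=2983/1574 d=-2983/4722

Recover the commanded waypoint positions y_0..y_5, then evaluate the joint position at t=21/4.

y_0=3 y_1=2 y_2=-5 y_3=2 y_4=-1 y_5=-3
S(21/4) = -539963/100736

y_0 = S_0(0) = a_0 = 3
y_1 = S_1(0) = a_1 = 2
y_2 = S_2(0) = a_2 = -5
y_3 = S_3(0) = a_3 = 2
y_4 = S_4(0) = a_4 = -1
y_5 = S_4(1) = -3
t_q=21/4 is in segment 1 (τ=9/4); S_1(τ)=-539963/100736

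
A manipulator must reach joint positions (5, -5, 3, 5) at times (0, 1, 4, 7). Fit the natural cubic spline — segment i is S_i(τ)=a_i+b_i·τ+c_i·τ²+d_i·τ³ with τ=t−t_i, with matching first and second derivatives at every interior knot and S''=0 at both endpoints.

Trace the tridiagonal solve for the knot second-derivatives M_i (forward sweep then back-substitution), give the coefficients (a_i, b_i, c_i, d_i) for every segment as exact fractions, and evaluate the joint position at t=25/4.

Δ: Δ0=-10, Δ1=8/3, Δ2=2/3
row 1: diag=8, rhs=76; c'=3/8, d'=19/2
row 2: denom=12−3·3/8=87/8; d'=(-12−3·19/2)/(87/8)=-108/29
back: M2=-108/29
back: M1=19/2−3/8·-108/29=316/29
M: M0=0, M1=316/29, M2=-108/29, M3=0
seg 0: a=5, c=M0/2=0, d=(M1−M0)/(6·1)=158/87, b=Δ0−h0·(2M0+M1)/6=-1028/87
seg 1: a=-5, c=M1/2=158/29, d=(M2−M1)/(6·3)=-212/261, b=Δ1−h1·(2M1+M2)/6=-554/87
seg 2: a=3, c=M2/2=-54/29, d=(M3−M2)/(6·3)=6/29, b=Δ2−h2·(2M2+M3)/6=382/87
t_q=25/4 → seg 2, τ=9/4; S=3+382/87·τ+-54/29·τ²+6/29·τ³=5391/928

  seg 0: a=5 b=-1028/87 c=0 d=158/87
  seg 1: a=-5 b=-554/87 c=158/29 d=-212/261
  seg 2: a=3 b=382/87 c=-54/29 d=6/29
S(25/4) = 5391/928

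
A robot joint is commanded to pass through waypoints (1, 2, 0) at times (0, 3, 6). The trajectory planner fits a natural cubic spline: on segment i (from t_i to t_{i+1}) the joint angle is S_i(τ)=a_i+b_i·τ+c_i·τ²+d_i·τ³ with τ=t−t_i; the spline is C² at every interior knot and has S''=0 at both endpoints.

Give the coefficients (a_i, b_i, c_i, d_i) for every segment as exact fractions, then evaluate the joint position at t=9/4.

Δ: Δ0=1/3, Δ1=-2/3
row 1: diag=12, rhs=-6; c'=1/4, d'=-1/2
back: M1=-1/2
M: M0=0, M1=-1/2, M2=0
seg 0: a=1, c=M0/2=0, d=(M1−M0)/(6·3)=-1/36, b=Δ0−h0·(2M0+M1)/6=7/12
seg 1: a=2, c=M1/2=-1/4, d=(M2−M1)/(6·3)=1/36, b=Δ1−h1·(2M1+M2)/6=-1/6
t_q=9/4 → seg 0, τ=9/4; S=1+7/12·τ+0·τ²+-1/36·τ³=511/256

  seg 0: a=1 b=7/12 c=0 d=-1/36
  seg 1: a=2 b=-1/6 c=-1/4 d=1/36
S(9/4) = 511/256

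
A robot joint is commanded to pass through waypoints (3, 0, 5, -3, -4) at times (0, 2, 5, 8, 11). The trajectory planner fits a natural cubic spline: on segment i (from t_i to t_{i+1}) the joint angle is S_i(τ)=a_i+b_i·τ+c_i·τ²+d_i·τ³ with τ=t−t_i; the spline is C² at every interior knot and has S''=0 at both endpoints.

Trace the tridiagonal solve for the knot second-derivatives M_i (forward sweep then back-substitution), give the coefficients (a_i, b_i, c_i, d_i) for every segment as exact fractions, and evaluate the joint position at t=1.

  seg 0: a=3 b=-512/207 c=0 d=403/1656
  seg 1: a=0 b=185/414 c=403/276 d=-2617/7452
  seg 2: a=5 b=-227/828 c=-352/207 d=2243/7452
  seg 3: a=-3 b=-973/414 c=835/828 d=-835/7452
S(1) = 425/552

Δ: Δ0=-3/2, Δ1=5/3, Δ2=-8/3, Δ3=-1/3
row 1: diag=10, rhs=19; c'=3/10, d'=19/10
row 2: denom=12−3·3/10=111/10; d'=(-26−3·19/10)/(111/10)=-317/111
row 3: denom=12−3·10/37=414/37; d'=(14−3·-317/111)/(414/37)=835/414
back: M3=835/414
back: M2=-317/111−10/37·835/414=-704/207
back: M1=19/10−3/10·-704/207=403/138
M: M0=0, M1=403/138, M2=-704/207, M3=835/414, M4=0
seg 0: a=3, c=M0/2=0, d=(M1−M0)/(6·2)=403/1656, b=Δ0−h0·(2M0+M1)/6=-512/207
seg 1: a=0, c=M1/2=403/276, d=(M2−M1)/(6·3)=-2617/7452, b=Δ1−h1·(2M1+M2)/6=185/414
seg 2: a=5, c=M2/2=-352/207, d=(M3−M2)/(6·3)=2243/7452, b=Δ2−h2·(2M2+M3)/6=-227/828
seg 3: a=-3, c=M3/2=835/828, d=(M4−M3)/(6·3)=-835/7452, b=Δ3−h3·(2M3+M4)/6=-973/414
t_q=1 → seg 0, τ=1; S=3+-512/207·τ+0·τ²+403/1656·τ³=425/552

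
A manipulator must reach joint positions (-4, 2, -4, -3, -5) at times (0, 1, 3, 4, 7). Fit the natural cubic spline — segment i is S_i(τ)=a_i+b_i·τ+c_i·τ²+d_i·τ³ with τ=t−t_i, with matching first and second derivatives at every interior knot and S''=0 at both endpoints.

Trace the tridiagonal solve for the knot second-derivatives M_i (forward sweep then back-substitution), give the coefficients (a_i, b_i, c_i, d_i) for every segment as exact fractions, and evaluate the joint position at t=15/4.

  seg 0: a=-4 b=5971/750 c=0 d=-1471/750
  seg 1: a=2 b=779/375 c=-1471/250 d=2509/1500
  seg 2: a=-4 b=-104/75 c=519/125 d=-662/375
  seg 3: a=-3 b=608/375 c=-143/125 d=143/1125
S(15/4) = -13797/4000

Δ: Δ0=6, Δ1=-3, Δ2=1, Δ3=-2/3
row 1: diag=6, rhs=-54; c'=1/3, d'=-9
row 2: denom=6−2·1/3=16/3; d'=(24−2·-9)/(16/3)=63/8
row 3: denom=8−1·3/16=125/16; d'=(-10−1·63/8)/(125/16)=-286/125
back: M3=-286/125
back: M2=63/8−3/16·-286/125=1038/125
back: M1=-9−1/3·1038/125=-1471/125
M: M0=0, M1=-1471/125, M2=1038/125, M3=-286/125, M4=0
seg 0: a=-4, c=M0/2=0, d=(M1−M0)/(6·1)=-1471/750, b=Δ0−h0·(2M0+M1)/6=5971/750
seg 1: a=2, c=M1/2=-1471/250, d=(M2−M1)/(6·2)=2509/1500, b=Δ1−h1·(2M1+M2)/6=779/375
seg 2: a=-4, c=M2/2=519/125, d=(M3−M2)/(6·1)=-662/375, b=Δ2−h2·(2M2+M3)/6=-104/75
seg 3: a=-3, c=M3/2=-143/125, d=(M4−M3)/(6·3)=143/1125, b=Δ3−h3·(2M3+M4)/6=608/375
t_q=15/4 → seg 2, τ=3/4; S=-4+-104/75·τ+519/125·τ²+-662/375·τ³=-13797/4000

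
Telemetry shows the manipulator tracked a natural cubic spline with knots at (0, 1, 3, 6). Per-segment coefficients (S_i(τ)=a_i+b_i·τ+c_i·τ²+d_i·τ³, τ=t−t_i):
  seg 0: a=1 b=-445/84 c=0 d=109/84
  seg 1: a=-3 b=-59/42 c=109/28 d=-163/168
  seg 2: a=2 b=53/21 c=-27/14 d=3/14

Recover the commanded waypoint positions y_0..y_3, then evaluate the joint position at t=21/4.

y_0 = S_0(0) = a_0 = 1
y_1 = S_1(0) = a_1 = -3
y_2 = S_2(0) = a_2 = 2
y_3 = S_2(3) = -2
t_q=21/4 is in segment 2 (τ=9/4); S_2(τ)=319/896

y_0=1 y_1=-3 y_2=2 y_3=-2
S(21/4) = 319/896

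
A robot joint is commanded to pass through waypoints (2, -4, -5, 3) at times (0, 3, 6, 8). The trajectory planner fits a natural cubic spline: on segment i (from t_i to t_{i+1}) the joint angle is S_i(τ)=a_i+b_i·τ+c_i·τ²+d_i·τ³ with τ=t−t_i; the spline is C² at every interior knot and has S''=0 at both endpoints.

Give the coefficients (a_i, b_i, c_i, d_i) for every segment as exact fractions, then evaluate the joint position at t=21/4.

  seg 0: a=2 b=-233/111 c=0 d=11/999
  seg 1: a=-4 b=-200/111 c=11/111 d=130/999
  seg 2: a=-5 b=256/111 c=47/37 d=-47/222
S(21/4) = -7187/1184

Δ: Δ0=-2, Δ1=-1/3, Δ2=4
row 1: diag=12, rhs=10; c'=1/4, d'=5/6
row 2: denom=10−3·1/4=37/4; d'=(26−3·5/6)/(37/4)=94/37
back: M2=94/37
back: M1=5/6−1/4·94/37=22/111
M: M0=0, M1=22/111, M2=94/37, M3=0
seg 0: a=2, c=M0/2=0, d=(M1−M0)/(6·3)=11/999, b=Δ0−h0·(2M0+M1)/6=-233/111
seg 1: a=-4, c=M1/2=11/111, d=(M2−M1)/(6·3)=130/999, b=Δ1−h1·(2M1+M2)/6=-200/111
seg 2: a=-5, c=M2/2=47/37, d=(M3−M2)/(6·2)=-47/222, b=Δ2−h2·(2M2+M3)/6=256/111
t_q=21/4 → seg 1, τ=9/4; S=-4+-200/111·τ+11/111·τ²+130/999·τ³=-7187/1184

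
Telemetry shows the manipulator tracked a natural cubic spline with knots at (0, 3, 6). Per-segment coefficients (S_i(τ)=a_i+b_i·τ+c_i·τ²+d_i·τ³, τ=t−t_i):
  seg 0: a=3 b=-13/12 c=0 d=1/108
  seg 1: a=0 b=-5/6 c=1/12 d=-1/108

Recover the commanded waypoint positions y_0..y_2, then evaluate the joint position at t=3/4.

y_0=3 y_1=0 y_2=-2
S(3/4) = 561/256

y_0 = S_0(0) = a_0 = 3
y_1 = S_1(0) = a_1 = 0
y_2 = S_1(3) = -2
t_q=3/4 is in segment 0 (τ=3/4); S_0(τ)=561/256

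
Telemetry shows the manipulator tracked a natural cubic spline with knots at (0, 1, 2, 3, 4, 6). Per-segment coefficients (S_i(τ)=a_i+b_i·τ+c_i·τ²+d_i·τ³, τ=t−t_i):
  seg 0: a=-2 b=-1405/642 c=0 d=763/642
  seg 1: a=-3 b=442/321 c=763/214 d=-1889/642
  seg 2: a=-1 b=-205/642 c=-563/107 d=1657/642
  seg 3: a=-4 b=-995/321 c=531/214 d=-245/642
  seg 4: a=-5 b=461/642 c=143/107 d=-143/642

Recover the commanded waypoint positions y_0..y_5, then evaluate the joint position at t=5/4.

y_0=-2 y_1=-3 y_2=-1 y_3=-4 y_4=-5 y_5=0
S(5/4) = -33951/13696

y_0 = S_0(0) = a_0 = -2
y_1 = S_1(0) = a_1 = -3
y_2 = S_2(0) = a_2 = -1
y_3 = S_3(0) = a_3 = -4
y_4 = S_4(0) = a_4 = -5
y_5 = S_4(2) = 0
t_q=5/4 is in segment 1 (τ=1/4); S_1(τ)=-33951/13696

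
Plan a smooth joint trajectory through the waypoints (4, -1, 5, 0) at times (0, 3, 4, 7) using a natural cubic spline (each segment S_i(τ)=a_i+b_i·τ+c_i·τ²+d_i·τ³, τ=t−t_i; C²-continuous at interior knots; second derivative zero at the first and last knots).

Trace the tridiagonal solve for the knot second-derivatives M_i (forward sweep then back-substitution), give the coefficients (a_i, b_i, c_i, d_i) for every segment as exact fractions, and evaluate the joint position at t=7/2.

Δ: Δ0=-5/3, Δ1=6, Δ2=-5/3
row 1: diag=8, rhs=46; c'=1/8, d'=23/4
row 2: denom=8−1·1/8=63/8; d'=(-46−1·23/4)/(63/8)=-46/7
back: M2=-46/7
back: M1=23/4−1/8·-46/7=46/7
M: M0=0, M1=46/7, M2=-46/7, M3=0
seg 0: a=4, c=M0/2=0, d=(M1−M0)/(6·3)=23/63, b=Δ0−h0·(2M0+M1)/6=-104/21
seg 1: a=-1, c=M1/2=23/7, d=(M2−M1)/(6·1)=-46/21, b=Δ1−h1·(2M1+M2)/6=103/21
seg 2: a=5, c=M2/2=-23/7, d=(M3−M2)/(6·3)=23/63, b=Δ2−h2·(2M2+M3)/6=103/21
t_q=7/2 → seg 1, τ=1/2; S=-1+103/21·τ+23/7·τ²+-46/21·τ³=2

  seg 0: a=4 b=-104/21 c=0 d=23/63
  seg 1: a=-1 b=103/21 c=23/7 d=-46/21
  seg 2: a=5 b=103/21 c=-23/7 d=23/63
S(7/2) = 2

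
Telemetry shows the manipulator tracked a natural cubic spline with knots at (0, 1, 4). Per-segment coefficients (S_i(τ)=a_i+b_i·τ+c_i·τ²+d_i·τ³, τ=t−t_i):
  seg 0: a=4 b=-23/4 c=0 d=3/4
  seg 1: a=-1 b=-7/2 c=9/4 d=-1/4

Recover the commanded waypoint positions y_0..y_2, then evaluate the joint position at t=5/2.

y_0 = S_0(0) = a_0 = 4
y_1 = S_1(0) = a_1 = -1
y_2 = S_1(3) = 2
t_q=5/2 is in segment 1 (τ=3/2); S_1(τ)=-65/32

y_0=4 y_1=-1 y_2=2
S(5/2) = -65/32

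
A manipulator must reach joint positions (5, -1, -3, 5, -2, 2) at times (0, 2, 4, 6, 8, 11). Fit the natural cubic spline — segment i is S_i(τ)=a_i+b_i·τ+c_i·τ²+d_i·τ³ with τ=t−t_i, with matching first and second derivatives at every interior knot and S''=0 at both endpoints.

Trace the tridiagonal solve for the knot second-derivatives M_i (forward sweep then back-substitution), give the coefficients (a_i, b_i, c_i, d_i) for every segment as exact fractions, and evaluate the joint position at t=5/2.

Δ: Δ0=-3, Δ1=-1, Δ2=4, Δ3=-7/2, Δ4=4/3
row 1: diag=8, rhs=12; c'=1/4, d'=3/2
row 2: denom=8−2·1/4=15/2; d'=(30−2·3/2)/(15/2)=18/5
row 3: denom=8−2·4/15=112/15; d'=(-45−2·18/5)/(112/15)=-783/112
row 4: denom=10−2·15/56=265/28; d'=(29−2·-783/112)/(265/28)=2407/530
back: M4=2407/530
back: M3=-783/112−15/56·2407/530=-435/53
back: M2=18/5−4/15·-435/53=1534/265
back: M1=3/2−1/4·1534/265=14/265
M: M0=0, M1=14/265, M2=1534/265, M3=-435/53, M4=2407/530, M5=0
seg 0: a=5, c=M0/2=0, d=(M1−M0)/(6·2)=7/1590, b=Δ0−h0·(2M0+M1)/6=-2399/795
seg 1: a=-1, c=M1/2=7/265, d=(M2−M1)/(6·2)=76/159, b=Δ1−h1·(2M1+M2)/6=-2357/795
seg 2: a=-3, c=M2/2=767/265, d=(M3−M2)/(6·2)=-3709/3180, b=Δ2−h2·(2M2+M3)/6=2287/795
seg 3: a=5, c=M3/2=-435/106, d=(M4−M3)/(6·2)=6757/6360, b=Δ3−h3·(2M3+M4)/6=364/795
seg 4: a=-2, c=M4/2=2407/1060, d=(M5−M4)/(6·3)=-2407/9540, b=Δ4−h4·(2M4+M5)/6=-5101/1590
t_q=5/2 → seg 1, τ=1/2; S=-1+-2357/795·τ+7/265·τ²+76/159·τ³=-2561/1060

  seg 0: a=5 b=-2399/795 c=0 d=7/1590
  seg 1: a=-1 b=-2357/795 c=7/265 d=76/159
  seg 2: a=-3 b=2287/795 c=767/265 d=-3709/3180
  seg 3: a=5 b=364/795 c=-435/106 d=6757/6360
  seg 4: a=-2 b=-5101/1590 c=2407/1060 d=-2407/9540
S(5/2) = -2561/1060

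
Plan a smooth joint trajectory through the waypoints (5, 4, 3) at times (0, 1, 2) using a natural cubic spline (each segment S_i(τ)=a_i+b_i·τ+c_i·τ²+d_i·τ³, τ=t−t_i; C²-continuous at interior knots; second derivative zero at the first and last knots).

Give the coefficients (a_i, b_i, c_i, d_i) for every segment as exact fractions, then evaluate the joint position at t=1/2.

  seg 0: a=5 b=-1 c=0 d=0
  seg 1: a=4 b=-1 c=0 d=0
S(1/2) = 9/2

Δ: Δ0=-1, Δ1=-1
row 1: diag=4, rhs=0; c'=1/4, d'=0
back: M1=0
M: M0=0, M1=0, M2=0
seg 0: a=5, c=M0/2=0, d=(M1−M0)/(6·1)=0, b=Δ0−h0·(2M0+M1)/6=-1
seg 1: a=4, c=M1/2=0, d=(M2−M1)/(6·1)=0, b=Δ1−h1·(2M1+M2)/6=-1
t_q=1/2 → seg 0, τ=1/2; S=5+-1·τ+0·τ²+0·τ³=9/2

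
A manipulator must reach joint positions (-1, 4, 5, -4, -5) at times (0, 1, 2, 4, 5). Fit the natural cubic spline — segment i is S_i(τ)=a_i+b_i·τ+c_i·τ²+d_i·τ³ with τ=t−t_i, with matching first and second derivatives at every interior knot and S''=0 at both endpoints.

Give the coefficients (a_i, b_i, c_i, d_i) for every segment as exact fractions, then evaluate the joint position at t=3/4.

Δ: Δ0=5, Δ1=1, Δ2=-9/2, Δ3=-1
row 1: diag=4, rhs=-24; c'=1/4, d'=-6
row 2: denom=6−1·1/4=23/4; d'=(-33−1·-6)/(23/4)=-108/23
row 3: denom=6−2·8/23=122/23; d'=(21−2·-108/23)/(122/23)=699/122
back: M3=699/122
back: M2=-108/23−8/23·699/122=-408/61
back: M1=-6−1/4·-408/61=-264/61
M: M0=0, M1=-264/61, M2=-408/61, M3=699/122, M4=0
seg 0: a=-1, c=M0/2=0, d=(M1−M0)/(6·1)=-44/61, b=Δ0−h0·(2M0+M1)/6=349/61
seg 1: a=4, c=M1/2=-132/61, d=(M2−M1)/(6·1)=-24/61, b=Δ1−h1·(2M1+M2)/6=217/61
seg 2: a=5, c=M2/2=-204/61, d=(M3−M2)/(6·2)=505/488, b=Δ2−h2·(2M2+M3)/6=-119/61
seg 3: a=-4, c=M3/2=699/244, d=(M4−M3)/(6·1)=-233/244, b=Δ3−h3·(2M3+M4)/6=-355/122
t_q=3/4 → seg 0, τ=3/4; S=-1+349/61·τ+0·τ²+-44/61·τ³=2915/976

  seg 0: a=-1 b=349/61 c=0 d=-44/61
  seg 1: a=4 b=217/61 c=-132/61 d=-24/61
  seg 2: a=5 b=-119/61 c=-204/61 d=505/488
  seg 3: a=-4 b=-355/122 c=699/244 d=-233/244
S(3/4) = 2915/976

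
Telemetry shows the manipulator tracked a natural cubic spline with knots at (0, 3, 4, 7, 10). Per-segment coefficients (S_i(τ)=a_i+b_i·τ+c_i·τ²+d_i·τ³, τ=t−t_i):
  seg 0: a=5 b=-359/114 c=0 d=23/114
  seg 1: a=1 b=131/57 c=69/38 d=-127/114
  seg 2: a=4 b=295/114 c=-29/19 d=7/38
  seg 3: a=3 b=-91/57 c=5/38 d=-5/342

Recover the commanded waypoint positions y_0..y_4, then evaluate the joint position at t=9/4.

y_0=5 y_1=1 y_2=4 y_3=3 y_4=-1
S(9/4) = 517/2432

y_0 = S_0(0) = a_0 = 5
y_1 = S_1(0) = a_1 = 1
y_2 = S_2(0) = a_2 = 4
y_3 = S_3(0) = a_3 = 3
y_4 = S_3(3) = -1
t_q=9/4 is in segment 0 (τ=9/4); S_0(τ)=517/2432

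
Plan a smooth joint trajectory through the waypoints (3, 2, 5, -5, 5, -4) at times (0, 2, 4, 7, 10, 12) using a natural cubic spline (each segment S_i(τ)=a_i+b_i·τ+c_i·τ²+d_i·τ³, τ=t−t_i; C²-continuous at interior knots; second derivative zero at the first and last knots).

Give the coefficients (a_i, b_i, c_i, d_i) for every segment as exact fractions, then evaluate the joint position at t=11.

Δ: Δ0=-1/2, Δ1=3/2, Δ2=-10/3, Δ3=10/3, Δ4=-9/2
row 1: diag=8, rhs=12; c'=1/4, d'=3/2
row 2: denom=10−2·1/4=19/2; d'=(-29−2·3/2)/(19/2)=-64/19
row 3: denom=12−3·6/19=210/19; d'=(40−3·-64/19)/(210/19)=68/15
row 4: denom=10−3·19/70=643/70; d'=(-47−3·68/15)/(643/70)=-4242/643
back: M4=-4242/643
back: M3=68/15−19/70·-4242/643=12199/1929
back: M2=-64/19−6/19·12199/1929=-3450/643
back: M1=3/2−1/4·-3450/643=1827/643
M: M0=0, M1=1827/643, M2=-3450/643, M3=12199/1929, M4=-4242/643, M5=0
seg 0: a=3, c=M0/2=0, d=(M1−M0)/(6·2)=609/2572, b=Δ0−h0·(2M0+M1)/6=-1861/1286
seg 1: a=2, c=M1/2=1827/1286, d=(M2−M1)/(6·2)=-1759/2572, b=Δ1−h1·(2M1+M2)/6=1793/1286
seg 2: a=5, c=M2/2=-1725/643, d=(M3−M2)/(6·3)=22549/34722, b=Δ2−h2·(2M2+M3)/6=-1453/1286
seg 3: a=-5, c=M3/2=12199/3858, d=(M4−M3)/(6·3)=-24925/34722, b=Δ3−h3·(2M3+M4)/6=198/643
seg 4: a=5, c=M4/2=-2121/643, d=(M5−M4)/(6·2)=707/1286, b=Δ4−h4·(2M4+M5)/6=-131/1286
t_q=11 → seg 4, τ=1; S=5+-131/1286·τ+-2121/643·τ²+707/1286·τ³=1382/643

  seg 0: a=3 b=-1861/1286 c=0 d=609/2572
  seg 1: a=2 b=1793/1286 c=1827/1286 d=-1759/2572
  seg 2: a=5 b=-1453/1286 c=-1725/643 d=22549/34722
  seg 3: a=-5 b=198/643 c=12199/3858 d=-24925/34722
  seg 4: a=5 b=-131/1286 c=-2121/643 d=707/1286
S(11) = 1382/643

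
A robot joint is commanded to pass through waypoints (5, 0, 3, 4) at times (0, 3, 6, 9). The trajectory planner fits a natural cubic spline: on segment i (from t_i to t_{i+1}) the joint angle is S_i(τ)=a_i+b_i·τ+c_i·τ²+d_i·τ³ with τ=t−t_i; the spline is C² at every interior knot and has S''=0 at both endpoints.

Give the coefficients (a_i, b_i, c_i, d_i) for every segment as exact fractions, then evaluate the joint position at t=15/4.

Δ: Δ0=-5/3, Δ1=1, Δ2=1/3
row 1: diag=12, rhs=16; c'=1/4, d'=4/3
row 2: denom=12−3·1/4=45/4; d'=(-4−3·4/3)/(45/4)=-32/45
back: M2=-32/45
back: M1=4/3−1/4·-32/45=68/45
M: M0=0, M1=68/45, M2=-32/45, M3=0
seg 0: a=5, c=M0/2=0, d=(M1−M0)/(6·3)=34/405, b=Δ0−h0·(2M0+M1)/6=-109/45
seg 1: a=0, c=M1/2=34/45, d=(M2−M1)/(6·3)=-10/81, b=Δ1−h1·(2M1+M2)/6=-7/45
seg 2: a=3, c=M2/2=-16/45, d=(M3−M2)/(6·3)=16/405, b=Δ2−h2·(2M2+M3)/6=47/45
t_q=15/4 → seg 1, τ=3/4; S=0+-7/45·τ+34/45·τ²+-10/81·τ³=41/160

  seg 0: a=5 b=-109/45 c=0 d=34/405
  seg 1: a=0 b=-7/45 c=34/45 d=-10/81
  seg 2: a=3 b=47/45 c=-16/45 d=16/405
S(15/4) = 41/160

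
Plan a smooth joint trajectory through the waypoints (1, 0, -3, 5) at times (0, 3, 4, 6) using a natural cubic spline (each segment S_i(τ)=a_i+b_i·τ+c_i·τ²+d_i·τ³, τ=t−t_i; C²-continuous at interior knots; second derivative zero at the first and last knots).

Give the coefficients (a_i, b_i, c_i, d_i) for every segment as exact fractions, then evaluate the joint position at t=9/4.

  seg 0: a=1 b=160/141 c=0 d=-23/141
  seg 1: a=0 b=-461/141 c=-69/47 d=245/141
  seg 2: a=-3 b=-140/141 c=176/47 d=-88/141
S(9/4) = 5099/3008

Δ: Δ0=-1/3, Δ1=-3, Δ2=4
row 1: diag=8, rhs=-16; c'=1/8, d'=-2
row 2: denom=6−1·1/8=47/8; d'=(42−1·-2)/(47/8)=352/47
back: M2=352/47
back: M1=-2−1/8·352/47=-138/47
M: M0=0, M1=-138/47, M2=352/47, M3=0
seg 0: a=1, c=M0/2=0, d=(M1−M0)/(6·3)=-23/141, b=Δ0−h0·(2M0+M1)/6=160/141
seg 1: a=0, c=M1/2=-69/47, d=(M2−M1)/(6·1)=245/141, b=Δ1−h1·(2M1+M2)/6=-461/141
seg 2: a=-3, c=M2/2=176/47, d=(M3−M2)/(6·2)=-88/141, b=Δ2−h2·(2M2+M3)/6=-140/141
t_q=9/4 → seg 0, τ=9/4; S=1+160/141·τ+0·τ²+-23/141·τ³=5099/3008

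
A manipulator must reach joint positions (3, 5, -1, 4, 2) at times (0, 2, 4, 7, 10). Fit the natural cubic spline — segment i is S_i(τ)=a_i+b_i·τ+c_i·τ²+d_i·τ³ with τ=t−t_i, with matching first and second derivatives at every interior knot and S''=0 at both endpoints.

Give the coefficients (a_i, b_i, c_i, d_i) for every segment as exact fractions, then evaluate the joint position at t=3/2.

Δ: Δ0=1, Δ1=-3, Δ2=5/3, Δ3=-2/3
row 1: diag=8, rhs=-24; c'=1/4, d'=-3
row 2: denom=10−2·1/4=19/2; d'=(28−2·-3)/(19/2)=68/19
row 3: denom=12−3·6/19=210/19; d'=(-14−3·68/19)/(210/19)=-47/21
back: M3=-47/21
back: M2=68/19−6/19·-47/21=30/7
back: M1=-3−1/4·30/7=-57/14
M: M0=0, M1=-57/14, M2=30/7, M3=-47/21, M4=0
seg 0: a=3, c=M0/2=0, d=(M1−M0)/(6·2)=-19/56, b=Δ0−h0·(2M0+M1)/6=33/14
seg 1: a=5, c=M1/2=-57/28, d=(M2−M1)/(6·2)=39/56, b=Δ1−h1·(2M1+M2)/6=-12/7
seg 2: a=-1, c=M2/2=15/7, d=(M3−M2)/(6·3)=-137/378, b=Δ2−h2·(2M2+M3)/6=-3/2
seg 3: a=4, c=M3/2=-47/42, d=(M4−M3)/(6·3)=47/378, b=Δ3−h3·(2M3+M4)/6=11/7
t_q=3/2 → seg 0, τ=3/2; S=3+33/14·τ+0·τ²+-19/56·τ³=345/64

  seg 0: a=3 b=33/14 c=0 d=-19/56
  seg 1: a=5 b=-12/7 c=-57/28 d=39/56
  seg 2: a=-1 b=-3/2 c=15/7 d=-137/378
  seg 3: a=4 b=11/7 c=-47/42 d=47/378
S(3/2) = 345/64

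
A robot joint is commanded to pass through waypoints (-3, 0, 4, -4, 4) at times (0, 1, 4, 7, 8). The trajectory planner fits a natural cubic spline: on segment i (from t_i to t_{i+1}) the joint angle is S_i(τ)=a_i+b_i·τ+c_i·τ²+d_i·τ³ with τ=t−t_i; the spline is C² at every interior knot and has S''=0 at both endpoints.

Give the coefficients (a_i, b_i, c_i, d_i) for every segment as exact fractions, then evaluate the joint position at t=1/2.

Δ: Δ0=3, Δ1=4/3, Δ2=-8/3, Δ3=8
row 1: diag=8, rhs=-10; c'=3/8, d'=-5/4
row 2: denom=12−3·3/8=87/8; d'=(-24−3·-5/4)/(87/8)=-54/29
row 3: denom=8−3·8/29=208/29; d'=(64−3·-54/29)/(208/29)=1009/104
back: M3=1009/104
back: M2=-54/29−8/29·1009/104=-59/13
back: M1=-5/4−3/8·-59/13=47/104
M: M0=0, M1=47/104, M2=-59/13, M3=1009/104, M4=0
seg 0: a=-3, c=M0/2=0, d=(M1−M0)/(6·1)=47/624, b=Δ0−h0·(2M0+M1)/6=1825/624
seg 1: a=0, c=M1/2=47/208, d=(M2−M1)/(6·3)=-173/624, b=Δ1−h1·(2M1+M2)/6=983/312
seg 2: a=4, c=M2/2=-59/26, d=(M3−M2)/(6·3)=1481/1872, b=Δ2−h2·(2M2+M3)/6=-143/48
seg 3: a=-4, c=M3/2=1009/208, d=(M4−M3)/(6·1)=-1009/624, b=Δ3−h3·(2M3+M4)/6=1487/312
t_q=1/2 → seg 0, τ=1/2; S=-3+1825/624·τ+0·τ²+47/624·τ³=-2543/1664

  seg 0: a=-3 b=1825/624 c=0 d=47/624
  seg 1: a=0 b=983/312 c=47/208 d=-173/624
  seg 2: a=4 b=-143/48 c=-59/26 d=1481/1872
  seg 3: a=-4 b=1487/312 c=1009/208 d=-1009/624
S(1/2) = -2543/1664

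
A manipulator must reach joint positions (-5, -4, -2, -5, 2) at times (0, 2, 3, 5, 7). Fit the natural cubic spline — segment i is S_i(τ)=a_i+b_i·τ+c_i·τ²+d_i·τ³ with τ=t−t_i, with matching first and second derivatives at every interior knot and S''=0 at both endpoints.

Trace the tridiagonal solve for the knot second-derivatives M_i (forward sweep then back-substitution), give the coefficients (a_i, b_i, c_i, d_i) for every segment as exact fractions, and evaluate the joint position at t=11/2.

Δ: Δ0=1/2, Δ1=2, Δ2=-3/2, Δ3=7/2
row 1: diag=6, rhs=9; c'=1/6, d'=3/2
row 2: denom=6−1·1/6=35/6; d'=(-21−1·3/2)/(35/6)=-27/7
row 3: denom=8−2·12/35=256/35; d'=(30−2·-27/7)/(256/35)=165/32
back: M3=165/32
back: M2=-27/7−12/35·165/32=-45/8
back: M1=3/2−1/6·-45/8=39/16
M: M0=0, M1=39/16, M2=-45/8, M3=165/32, M4=0
seg 0: a=-5, c=M0/2=0, d=(M1−M0)/(6·2)=13/64, b=Δ0−h0·(2M0+M1)/6=-5/16
seg 1: a=-4, c=M1/2=39/32, d=(M2−M1)/(6·1)=-43/32, b=Δ1−h1·(2M1+M2)/6=17/8
seg 2: a=-2, c=M2/2=-45/16, d=(M3−M2)/(6·2)=115/128, b=Δ2−h2·(2M2+M3)/6=17/32
seg 3: a=-5, c=M3/2=165/64, d=(M4−M3)/(6·2)=-55/128, b=Δ3−h3·(2M3+M4)/6=1/16
t_q=11/2 → seg 3, τ=1/2; S=-5+1/16·τ+165/64·τ²+-55/128·τ³=-4483/1024

  seg 0: a=-5 b=-5/16 c=0 d=13/64
  seg 1: a=-4 b=17/8 c=39/32 d=-43/32
  seg 2: a=-2 b=17/32 c=-45/16 d=115/128
  seg 3: a=-5 b=1/16 c=165/64 d=-55/128
S(11/2) = -4483/1024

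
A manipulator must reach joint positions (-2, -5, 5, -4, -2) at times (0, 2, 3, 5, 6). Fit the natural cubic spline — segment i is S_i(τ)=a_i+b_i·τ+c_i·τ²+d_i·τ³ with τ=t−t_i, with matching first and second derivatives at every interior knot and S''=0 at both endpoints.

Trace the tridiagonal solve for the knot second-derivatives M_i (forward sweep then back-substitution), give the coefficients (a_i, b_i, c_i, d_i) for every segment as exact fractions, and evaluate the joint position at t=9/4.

Δ: Δ0=-3/2, Δ1=10, Δ2=-9/2, Δ3=2
row 1: diag=6, rhs=69; c'=1/6, d'=23/2
row 2: denom=6−1·1/6=35/6; d'=(-87−1·23/2)/(35/6)=-591/35
row 3: denom=6−2·12/35=186/35; d'=(39−2·-591/35)/(186/35)=849/62
back: M3=849/62
back: M2=-591/35−12/35·849/62=-669/31
back: M1=23/2−1/6·-669/31=468/31
M: M0=0, M1=468/31, M2=-669/31, M3=849/62, M4=0
seg 0: a=-2, c=M0/2=0, d=(M1−M0)/(6·2)=39/31, b=Δ0−h0·(2M0+M1)/6=-405/62
seg 1: a=-5, c=M1/2=234/31, d=(M2−M1)/(6·1)=-379/62, b=Δ1−h1·(2M1+M2)/6=531/62
seg 2: a=5, c=M2/2=-669/62, d=(M3−M2)/(6·2)=729/248, b=Δ2−h2·(2M2+M3)/6=165/31
seg 3: a=-4, c=M3/2=849/124, d=(M4−M3)/(6·1)=-283/124, b=Δ3−h3·(2M3+M4)/6=-159/62
t_q=9/4 → seg 1, τ=1/4; S=-5+531/62·τ+234/31·τ²+-379/62·τ³=-9851/3968

  seg 0: a=-2 b=-405/62 c=0 d=39/31
  seg 1: a=-5 b=531/62 c=234/31 d=-379/62
  seg 2: a=5 b=165/31 c=-669/62 d=729/248
  seg 3: a=-4 b=-159/62 c=849/124 d=-283/124
S(9/4) = -9851/3968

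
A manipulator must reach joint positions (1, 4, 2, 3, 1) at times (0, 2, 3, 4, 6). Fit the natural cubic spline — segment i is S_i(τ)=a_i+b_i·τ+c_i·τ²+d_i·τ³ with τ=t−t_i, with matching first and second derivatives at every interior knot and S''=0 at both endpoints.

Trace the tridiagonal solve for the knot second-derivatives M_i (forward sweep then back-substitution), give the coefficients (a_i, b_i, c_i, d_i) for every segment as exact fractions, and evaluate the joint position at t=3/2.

  seg 0: a=1 b=133/44 c=0 d=-67/176
  seg 1: a=4 b=-17/11 c=-201/88 d=161/88
  seg 2: a=2 b=-5/8 c=141/44 d=-139/88
  seg 3: a=3 b=23/22 c=-135/88 d=45/176
S(3/2) = 5983/1408

Δ: Δ0=3/2, Δ1=-2, Δ2=1, Δ3=-1
row 1: diag=6, rhs=-21; c'=1/6, d'=-7/2
row 2: denom=4−1·1/6=23/6; d'=(18−1·-7/2)/(23/6)=129/23
row 3: denom=6−1·6/23=132/23; d'=(-12−1·129/23)/(132/23)=-135/44
back: M3=-135/44
back: M2=129/23−6/23·-135/44=141/22
back: M1=-7/2−1/6·141/22=-201/44
M: M0=0, M1=-201/44, M2=141/22, M3=-135/44, M4=0
seg 0: a=1, c=M0/2=0, d=(M1−M0)/(6·2)=-67/176, b=Δ0−h0·(2M0+M1)/6=133/44
seg 1: a=4, c=M1/2=-201/88, d=(M2−M1)/(6·1)=161/88, b=Δ1−h1·(2M1+M2)/6=-17/11
seg 2: a=2, c=M2/2=141/44, d=(M3−M2)/(6·1)=-139/88, b=Δ2−h2·(2M2+M3)/6=-5/8
seg 3: a=3, c=M3/2=-135/88, d=(M4−M3)/(6·2)=45/176, b=Δ3−h3·(2M3+M4)/6=23/22
t_q=3/2 → seg 0, τ=3/2; S=1+133/44·τ+0·τ²+-67/176·τ³=5983/1408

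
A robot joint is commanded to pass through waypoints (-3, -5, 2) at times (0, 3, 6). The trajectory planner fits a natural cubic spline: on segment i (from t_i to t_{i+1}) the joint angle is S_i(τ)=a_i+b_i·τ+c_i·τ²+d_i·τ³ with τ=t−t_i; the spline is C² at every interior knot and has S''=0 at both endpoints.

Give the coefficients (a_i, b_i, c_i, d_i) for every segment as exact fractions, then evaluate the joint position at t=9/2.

Δ: Δ0=-2/3, Δ1=7/3
row 1: diag=12, rhs=18; c'=1/4, d'=3/2
back: M1=3/2
M: M0=0, M1=3/2, M2=0
seg 0: a=-3, c=M0/2=0, d=(M1−M0)/(6·3)=1/12, b=Δ0−h0·(2M0+M1)/6=-17/12
seg 1: a=-5, c=M1/2=3/4, d=(M2−M1)/(6·3)=-1/12, b=Δ1−h1·(2M1+M2)/6=5/6
t_q=9/2 → seg 1, τ=3/2; S=-5+5/6·τ+3/4·τ²+-1/12·τ³=-75/32

  seg 0: a=-3 b=-17/12 c=0 d=1/12
  seg 1: a=-5 b=5/6 c=3/4 d=-1/12
S(9/2) = -75/32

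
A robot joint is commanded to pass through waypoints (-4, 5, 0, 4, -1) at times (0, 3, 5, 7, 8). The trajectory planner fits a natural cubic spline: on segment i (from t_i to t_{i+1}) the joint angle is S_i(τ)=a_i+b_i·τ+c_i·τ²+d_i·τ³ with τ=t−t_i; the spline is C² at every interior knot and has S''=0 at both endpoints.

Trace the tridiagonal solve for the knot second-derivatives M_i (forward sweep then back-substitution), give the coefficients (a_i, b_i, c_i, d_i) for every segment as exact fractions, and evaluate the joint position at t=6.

Δ: Δ0=3, Δ1=-5/2, Δ2=2, Δ3=-5
row 1: diag=10, rhs=-33; c'=1/5, d'=-33/10
row 2: denom=8−2·1/5=38/5; d'=(27−2·-33/10)/(38/5)=84/19
row 3: denom=6−2·5/19=104/19; d'=(-42−2·84/19)/(104/19)=-483/52
back: M3=-483/52
back: M2=84/19−5/19·-483/52=357/52
back: M1=-33/10−1/5·357/52=-243/52
M: M0=0, M1=-243/52, M2=357/52, M3=-483/52, M4=0
seg 0: a=-4, c=M0/2=0, d=(M1−M0)/(6·3)=-27/104, b=Δ0−h0·(2M0+M1)/6=555/104
seg 1: a=5, c=M1/2=-243/104, d=(M2−M1)/(6·2)=25/26, b=Δ1−h1·(2M1+M2)/6=-87/52
seg 2: a=0, c=M2/2=357/104, d=(M3−M2)/(6·2)=-35/26, b=Δ2−h2·(2M2+M3)/6=27/52
seg 3: a=4, c=M3/2=-483/104, d=(M4−M3)/(6·1)=161/104, b=Δ3−h3·(2M3+M4)/6=-99/52
t_q=6 → seg 2, τ=1; S=0+27/52·τ+357/104·τ²+-35/26·τ³=271/104

  seg 0: a=-4 b=555/104 c=0 d=-27/104
  seg 1: a=5 b=-87/52 c=-243/104 d=25/26
  seg 2: a=0 b=27/52 c=357/104 d=-35/26
  seg 3: a=4 b=-99/52 c=-483/104 d=161/104
S(6) = 271/104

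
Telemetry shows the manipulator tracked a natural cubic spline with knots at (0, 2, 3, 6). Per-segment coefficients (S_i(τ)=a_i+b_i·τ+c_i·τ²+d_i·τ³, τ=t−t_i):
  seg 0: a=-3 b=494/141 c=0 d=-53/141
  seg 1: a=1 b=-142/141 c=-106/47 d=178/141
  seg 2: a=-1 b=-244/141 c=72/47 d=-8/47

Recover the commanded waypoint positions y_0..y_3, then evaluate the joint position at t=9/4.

y_0=-3 y_1=1 y_2=-1 y_3=3
S(9/4) = 943/1504

y_0 = S_0(0) = a_0 = -3
y_1 = S_1(0) = a_1 = 1
y_2 = S_2(0) = a_2 = -1
y_3 = S_2(3) = 3
t_q=9/4 is in segment 1 (τ=1/4); S_1(τ)=943/1504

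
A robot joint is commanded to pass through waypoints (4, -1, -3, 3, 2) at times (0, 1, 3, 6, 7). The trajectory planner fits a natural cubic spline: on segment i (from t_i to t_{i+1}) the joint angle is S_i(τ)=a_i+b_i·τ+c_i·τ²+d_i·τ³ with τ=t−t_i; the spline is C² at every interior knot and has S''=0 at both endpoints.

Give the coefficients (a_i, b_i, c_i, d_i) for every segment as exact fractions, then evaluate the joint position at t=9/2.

Δ: Δ0=-5, Δ1=-1, Δ2=2, Δ3=-1
row 1: diag=6, rhs=24; c'=1/3, d'=4
row 2: denom=10−2·1/3=28/3; d'=(18−2·4)/(28/3)=15/14
row 3: denom=8−3·9/28=197/28; d'=(-18−3·15/14)/(197/28)=-594/197
back: M3=-594/197
back: M2=15/14−9/28·-594/197=402/197
back: M1=4−1/3·402/197=654/197
M: M0=0, M1=654/197, M2=402/197, M3=-594/197, M4=0
seg 0: a=4, c=M0/2=0, d=(M1−M0)/(6·1)=109/197, b=Δ0−h0·(2M0+M1)/6=-1094/197
seg 1: a=-1, c=M1/2=327/197, d=(M2−M1)/(6·2)=-21/197, b=Δ1−h1·(2M1+M2)/6=-767/197
seg 2: a=-3, c=M2/2=201/197, d=(M3−M2)/(6·3)=-166/591, b=Δ2−h2·(2M2+M3)/6=289/197
seg 3: a=3, c=M3/2=-297/197, d=(M4−M3)/(6·1)=99/197, b=Δ3−h3·(2M3+M4)/6=1/197
t_q=9/2 → seg 2, τ=3/2; S=-3+289/197·τ+201/197·τ²+-166/591·τ³=108/197

  seg 0: a=4 b=-1094/197 c=0 d=109/197
  seg 1: a=-1 b=-767/197 c=327/197 d=-21/197
  seg 2: a=-3 b=289/197 c=201/197 d=-166/591
  seg 3: a=3 b=1/197 c=-297/197 d=99/197
S(9/2) = 108/197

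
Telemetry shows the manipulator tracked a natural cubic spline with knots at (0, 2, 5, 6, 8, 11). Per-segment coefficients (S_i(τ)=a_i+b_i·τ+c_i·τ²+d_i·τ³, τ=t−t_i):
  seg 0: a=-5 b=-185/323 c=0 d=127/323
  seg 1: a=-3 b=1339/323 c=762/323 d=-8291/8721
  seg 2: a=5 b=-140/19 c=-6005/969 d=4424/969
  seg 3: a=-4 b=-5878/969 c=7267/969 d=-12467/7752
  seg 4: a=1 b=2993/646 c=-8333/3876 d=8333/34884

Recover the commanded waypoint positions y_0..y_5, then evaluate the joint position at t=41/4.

y_0=-5 y_1=-3 y_2=5 y_3=-4 y_4=1 y_5=2
S(41/4) = 269699/82688

y_0 = S_0(0) = a_0 = -5
y_1 = S_1(0) = a_1 = -3
y_2 = S_2(0) = a_2 = 5
y_3 = S_3(0) = a_3 = -4
y_4 = S_4(0) = a_4 = 1
y_5 = S_4(3) = 2
t_q=41/4 is in segment 4 (τ=9/4); S_4(τ)=269699/82688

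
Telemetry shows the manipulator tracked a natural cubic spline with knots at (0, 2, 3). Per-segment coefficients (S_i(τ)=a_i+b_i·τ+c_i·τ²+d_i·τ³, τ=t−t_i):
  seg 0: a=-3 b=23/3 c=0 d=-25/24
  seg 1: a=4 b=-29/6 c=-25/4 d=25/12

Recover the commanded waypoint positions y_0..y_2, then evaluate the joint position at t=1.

y_0=-3 y_1=4 y_2=-5
S(1) = 29/8

y_0 = S_0(0) = a_0 = -3
y_1 = S_1(0) = a_1 = 4
y_2 = S_1(1) = -5
t_q=1 is in segment 0 (τ=1); S_0(τ)=29/8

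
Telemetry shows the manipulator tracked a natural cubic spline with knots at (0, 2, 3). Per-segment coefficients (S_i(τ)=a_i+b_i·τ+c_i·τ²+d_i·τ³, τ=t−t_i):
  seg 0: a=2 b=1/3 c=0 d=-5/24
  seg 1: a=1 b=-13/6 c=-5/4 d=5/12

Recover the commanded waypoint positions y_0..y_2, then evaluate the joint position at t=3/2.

y_0 = S_0(0) = a_0 = 2
y_1 = S_1(0) = a_1 = 1
y_2 = S_1(1) = -2
t_q=3/2 is in segment 0 (τ=3/2); S_0(τ)=115/64

y_0=2 y_1=1 y_2=-2
S(3/2) = 115/64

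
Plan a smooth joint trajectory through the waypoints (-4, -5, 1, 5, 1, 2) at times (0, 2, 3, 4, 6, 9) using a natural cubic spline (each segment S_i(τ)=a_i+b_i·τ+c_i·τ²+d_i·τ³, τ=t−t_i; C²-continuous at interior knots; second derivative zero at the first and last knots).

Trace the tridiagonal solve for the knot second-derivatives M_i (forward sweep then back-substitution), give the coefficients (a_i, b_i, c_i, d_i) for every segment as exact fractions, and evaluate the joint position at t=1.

Δ: Δ0=-1/2, Δ1=6, Δ2=4, Δ3=-2, Δ4=1/3
row 1: diag=6, rhs=39; c'=1/6, d'=13/2
row 2: denom=4−1·1/6=23/6; d'=(-12−1·13/2)/(23/6)=-111/23
row 3: denom=6−1·6/23=132/23; d'=(-36−1·-111/23)/(132/23)=-239/44
row 4: denom=10−2·23/66=307/33; d'=(14−2·-239/44)/(307/33)=1641/614
back: M4=1641/614
back: M3=-239/44−23/66·1641/614=-3907/614
back: M2=-111/23−6/23·-3907/614=-972/307
back: M1=13/2−1/6·-972/307=4315/614
M: M0=0, M1=4315/614, M2=-972/307, M3=-3907/614, M4=1641/614, M5=0
seg 0: a=-4, c=M0/2=0, d=(M1−M0)/(6·2)=4315/7368, b=Δ0−h0·(2M0+M1)/6=-2618/921
seg 1: a=-5, c=M1/2=4315/1228, d=(M2−M1)/(6·1)=-6259/3684, b=Δ1−h1·(2M1+M2)/6=7709/1842
seg 2: a=1, c=M2/2=-486/307, d=(M3−M2)/(6·1)=-1963/3684, b=Δ2−h2·(2M2+M3)/6=22531/3684
seg 3: a=5, c=M3/2=-3907/1228, d=(M4−M3)/(6·2)=1387/1842, b=Δ3−h3·(2M3+M4)/6=2489/1842
seg 4: a=1, c=M4/2=1641/1228, d=(M5−M4)/(6·3)=-547/3684, b=Δ4−h4·(2M4+M5)/6=-4309/1842
t_q=1 → seg 0, τ=1; S=-4+-2618/921·τ+0·τ²+4315/7368·τ³=-15367/2456

  seg 0: a=-4 b=-2618/921 c=0 d=4315/7368
  seg 1: a=-5 b=7709/1842 c=4315/1228 d=-6259/3684
  seg 2: a=1 b=22531/3684 c=-486/307 d=-1963/3684
  seg 3: a=5 b=2489/1842 c=-3907/1228 d=1387/1842
  seg 4: a=1 b=-4309/1842 c=1641/1228 d=-547/3684
S(1) = -15367/2456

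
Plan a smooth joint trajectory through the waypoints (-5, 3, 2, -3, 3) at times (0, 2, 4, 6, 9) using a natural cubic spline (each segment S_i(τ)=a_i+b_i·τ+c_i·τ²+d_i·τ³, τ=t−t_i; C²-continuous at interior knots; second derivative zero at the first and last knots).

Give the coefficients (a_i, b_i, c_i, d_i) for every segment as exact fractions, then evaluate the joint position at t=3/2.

  seg 0: a=-5 b=5 c=0 d=-1/4
  seg 1: a=3 b=2 c=-3/2 d=1/8
  seg 2: a=2 b=-5/2 c=-3/4 d=3/8
  seg 3: a=-3 b=-1 c=3/2 d=-1/6
S(3/2) = 53/32

Δ: Δ0=4, Δ1=-1/2, Δ2=-5/2, Δ3=2
row 1: diag=8, rhs=-27; c'=1/4, d'=-27/8
row 2: denom=8−2·1/4=15/2; d'=(-12−2·-27/8)/(15/2)=-7/10
row 3: denom=10−2·4/15=142/15; d'=(27−2·-7/10)/(142/15)=3
back: M3=3
back: M2=-7/10−4/15·3=-3/2
back: M1=-27/8−1/4·-3/2=-3
M: M0=0, M1=-3, M2=-3/2, M3=3, M4=0
seg 0: a=-5, c=M0/2=0, d=(M1−M0)/(6·2)=-1/4, b=Δ0−h0·(2M0+M1)/6=5
seg 1: a=3, c=M1/2=-3/2, d=(M2−M1)/(6·2)=1/8, b=Δ1−h1·(2M1+M2)/6=2
seg 2: a=2, c=M2/2=-3/4, d=(M3−M2)/(6·2)=3/8, b=Δ2−h2·(2M2+M3)/6=-5/2
seg 3: a=-3, c=M3/2=3/2, d=(M4−M3)/(6·3)=-1/6, b=Δ3−h3·(2M3+M4)/6=-1
t_q=3/2 → seg 0, τ=3/2; S=-5+5·τ+0·τ²+-1/4·τ³=53/32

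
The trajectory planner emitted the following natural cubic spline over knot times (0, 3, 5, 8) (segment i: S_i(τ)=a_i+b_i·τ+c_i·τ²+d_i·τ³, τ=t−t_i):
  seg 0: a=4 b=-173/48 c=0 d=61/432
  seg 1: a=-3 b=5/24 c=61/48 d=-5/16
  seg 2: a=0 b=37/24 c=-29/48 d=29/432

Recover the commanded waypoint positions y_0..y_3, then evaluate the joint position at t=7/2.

y_0 = S_0(0) = a_0 = 4
y_1 = S_1(0) = a_1 = -3
y_2 = S_2(0) = a_2 = 0
y_3 = S_2(3) = 1
t_q=7/2 is in segment 1 (τ=1/2); S_1(τ)=-335/128

y_0=4 y_1=-3 y_2=0 y_3=1
S(7/2) = -335/128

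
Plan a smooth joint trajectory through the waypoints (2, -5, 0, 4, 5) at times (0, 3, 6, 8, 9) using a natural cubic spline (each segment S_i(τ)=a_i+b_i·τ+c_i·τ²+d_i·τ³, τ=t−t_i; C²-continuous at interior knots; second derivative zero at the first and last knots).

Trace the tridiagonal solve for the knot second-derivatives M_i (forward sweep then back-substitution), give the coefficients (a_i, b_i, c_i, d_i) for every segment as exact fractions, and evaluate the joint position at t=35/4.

Δ: Δ0=-7/3, Δ1=5/3, Δ2=2, Δ3=1
row 1: diag=12, rhs=24; c'=1/4, d'=2
row 2: denom=10−3·1/4=37/4; d'=(2−3·2)/(37/4)=-16/37
row 3: denom=6−2·8/37=206/37; d'=(-6−2·-16/37)/(206/37)=-95/103
back: M3=-95/103
back: M2=-16/37−8/37·-95/103=-24/103
back: M1=2−1/4·-24/103=212/103
M: M0=0, M1=212/103, M2=-24/103, M3=-95/103, M4=0
seg 0: a=2, c=M0/2=0, d=(M1−M0)/(6·3)=106/927, b=Δ0−h0·(2M0+M1)/6=-1039/309
seg 1: a=-5, c=M1/2=106/103, d=(M2−M1)/(6·3)=-118/927, b=Δ1−h1·(2M1+M2)/6=-85/309
seg 2: a=0, c=M2/2=-12/103, d=(M3−M2)/(6·2)=-71/1236, b=Δ2−h2·(2M2+M3)/6=761/309
seg 3: a=4, c=M3/2=-95/206, d=(M4−M3)/(6·1)=95/618, b=Δ3−h3·(2M3+M4)/6=404/309
t_q=35/4 → seg 3, τ=3/4; S=4+404/309·τ+-95/206·τ²+95/618·τ³=63099/13184

  seg 0: a=2 b=-1039/309 c=0 d=106/927
  seg 1: a=-5 b=-85/309 c=106/103 d=-118/927
  seg 2: a=0 b=761/309 c=-12/103 d=-71/1236
  seg 3: a=4 b=404/309 c=-95/206 d=95/618
S(35/4) = 63099/13184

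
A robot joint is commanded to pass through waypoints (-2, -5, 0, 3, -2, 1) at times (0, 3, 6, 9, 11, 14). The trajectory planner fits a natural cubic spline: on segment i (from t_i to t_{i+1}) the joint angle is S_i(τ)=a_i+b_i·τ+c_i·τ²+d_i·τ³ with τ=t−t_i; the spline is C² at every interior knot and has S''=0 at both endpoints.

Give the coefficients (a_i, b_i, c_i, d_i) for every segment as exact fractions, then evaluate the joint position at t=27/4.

Δ: Δ0=-1, Δ1=5/3, Δ2=1, Δ3=-5/2, Δ4=1
row 1: diag=12, rhs=16; c'=1/4, d'=4/3
row 2: denom=12−3·1/4=45/4; d'=(-4−3·4/3)/(45/4)=-32/45
row 3: denom=10−3·4/15=46/5; d'=(-21−3·-32/45)/(46/5)=-283/138
row 4: denom=10−2·5/23=220/23; d'=(21−2·-283/138)/(220/23)=433/165
back: M4=433/165
back: M3=-283/138−5/23·433/165=-173/66
back: M2=-32/45−4/15·-173/66=-2/165
back: M1=4/3−1/4·-2/165=147/110
M: M0=0, M1=147/110, M2=-2/165, M3=-173/66, M4=433/165, M5=0
seg 0: a=-2, c=M0/2=0, d=(M1−M0)/(6·3)=49/660, b=Δ0−h0·(2M0+M1)/6=-367/220
seg 1: a=-5, c=M1/2=147/220, d=(M2−M1)/(6·3)=-89/1188, b=Δ1−h1·(2M1+M2)/6=37/110
seg 2: a=0, c=M2/2=-1/165, d=(M3−M2)/(6·3)=-287/1980, b=Δ2−h2·(2M2+M3)/6=511/220
seg 3: a=3, c=M3/2=-173/132, d=(M4−M3)/(6·2)=577/1320, b=Δ3−h3·(2M3+M4)/6=-179/110
seg 4: a=-2, c=M4/2=433/330, d=(M5−M4)/(6·3)=-433/2970, b=Δ4−h4·(2M4+M5)/6=-268/165
t_q=27/4 → seg 2, τ=3/4; S=0+511/220·τ+-1/165·τ²+-287/1980·τ³=23619/14080

  seg 0: a=-2 b=-367/220 c=0 d=49/660
  seg 1: a=-5 b=37/110 c=147/220 d=-89/1188
  seg 2: a=0 b=511/220 c=-1/165 d=-287/1980
  seg 3: a=3 b=-179/110 c=-173/132 d=577/1320
  seg 4: a=-2 b=-268/165 c=433/330 d=-433/2970
S(27/4) = 23619/14080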